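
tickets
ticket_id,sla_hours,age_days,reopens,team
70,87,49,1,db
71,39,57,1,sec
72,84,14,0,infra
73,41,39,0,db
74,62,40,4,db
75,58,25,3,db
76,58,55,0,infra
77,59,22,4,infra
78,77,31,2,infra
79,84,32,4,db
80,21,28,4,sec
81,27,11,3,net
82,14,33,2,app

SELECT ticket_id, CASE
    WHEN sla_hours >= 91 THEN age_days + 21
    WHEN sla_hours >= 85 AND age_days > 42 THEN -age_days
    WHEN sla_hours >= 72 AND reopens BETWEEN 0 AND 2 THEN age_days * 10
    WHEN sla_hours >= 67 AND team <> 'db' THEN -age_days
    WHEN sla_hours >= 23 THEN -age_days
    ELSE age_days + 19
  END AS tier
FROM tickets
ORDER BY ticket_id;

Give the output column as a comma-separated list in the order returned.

-49, -57, 140, -39, -40, -25, -55, -22, 310, -32, 47, -11, 52

ticket_id=70: sla_hours >= 85 AND age_days > 42 → -49
ticket_id=71: sla_hours >= 23 → -57
ticket_id=72: sla_hours >= 72 AND reopens BETWEEN 0 AND 2 → 140
ticket_id=73: sla_hours >= 23 → -39
ticket_id=74: sla_hours >= 23 → -40
ticket_id=75: sla_hours >= 23 → -25
ticket_id=76: sla_hours >= 23 → -55
ticket_id=77: sla_hours >= 23 → -22
ticket_id=78: sla_hours >= 72 AND reopens BETWEEN 0 AND 2 → 310
ticket_id=79: sla_hours >= 23 → -32
ticket_id=80: ELSE → 47
ticket_id=81: sla_hours >= 23 → -11
ticket_id=82: ELSE → 52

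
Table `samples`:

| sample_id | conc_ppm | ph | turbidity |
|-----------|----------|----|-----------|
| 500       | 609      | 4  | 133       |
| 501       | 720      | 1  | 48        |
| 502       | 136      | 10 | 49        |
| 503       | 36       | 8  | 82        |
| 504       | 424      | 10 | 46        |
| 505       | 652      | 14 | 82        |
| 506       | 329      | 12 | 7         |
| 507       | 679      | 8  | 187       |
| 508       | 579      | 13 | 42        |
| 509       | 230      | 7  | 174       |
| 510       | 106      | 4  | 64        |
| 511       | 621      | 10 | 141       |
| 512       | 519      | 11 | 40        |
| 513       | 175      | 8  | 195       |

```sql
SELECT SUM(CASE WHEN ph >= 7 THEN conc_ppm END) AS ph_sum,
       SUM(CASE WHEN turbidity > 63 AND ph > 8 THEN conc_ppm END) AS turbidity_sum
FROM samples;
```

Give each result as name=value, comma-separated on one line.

ph_sum=4380, turbidity_sum=1273

[ph_sum: ph >= 7]
sample_id=500: ✗
sample_id=501: ✗
sample_id=502: ✓ → 136
sample_id=503: ✓ → 36
sample_id=504: ✓ → 424
sample_id=505: ✓ → 652
sample_id=506: ✓ → 329
sample_id=507: ✓ → 679
sample_id=508: ✓ → 579
sample_id=509: ✓ → 230
sample_id=510: ✗
sample_id=511: ✓ → 621
sample_id=512: ✓ → 519
sample_id=513: ✓ → 175
ph_sum = 136 + 36 + 424 + 652 + 329 + 679 + 579 + 230 + 621 + 519 + 175 = 4380
—
[turbidity_sum: turbidity > 63 AND ph > 8]
sample_id=500: ✗
sample_id=501: ✗
sample_id=502: ✗
sample_id=503: ✗
sample_id=504: ✗
sample_id=505: ✓ → 652
sample_id=506: ✗
sample_id=507: ✗
sample_id=508: ✗
sample_id=509: ✗
sample_id=510: ✗
sample_id=511: ✓ → 621
sample_id=512: ✗
sample_id=513: ✗
turbidity_sum = 652 + 621 = 1273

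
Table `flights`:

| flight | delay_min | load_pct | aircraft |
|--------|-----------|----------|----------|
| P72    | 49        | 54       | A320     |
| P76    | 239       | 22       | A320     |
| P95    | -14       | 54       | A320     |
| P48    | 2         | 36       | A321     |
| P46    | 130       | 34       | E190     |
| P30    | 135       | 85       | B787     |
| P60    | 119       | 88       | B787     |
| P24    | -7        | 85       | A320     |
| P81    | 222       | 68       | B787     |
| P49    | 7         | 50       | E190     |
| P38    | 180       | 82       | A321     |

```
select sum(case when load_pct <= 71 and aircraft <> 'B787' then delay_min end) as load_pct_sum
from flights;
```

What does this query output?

413

flight=P72: ✓ → 49
flight=P76: ✓ → 239
flight=P95: ✓ → -14
flight=P48: ✓ → 2
flight=P46: ✓ → 130
flight=P30: ✗
flight=P60: ✗
flight=P24: ✗
flight=P81: ✗
flight=P49: ✓ → 7
flight=P38: ✗
load_pct_sum = 49 + 239 + -14 + 2 + 130 + 7 = 413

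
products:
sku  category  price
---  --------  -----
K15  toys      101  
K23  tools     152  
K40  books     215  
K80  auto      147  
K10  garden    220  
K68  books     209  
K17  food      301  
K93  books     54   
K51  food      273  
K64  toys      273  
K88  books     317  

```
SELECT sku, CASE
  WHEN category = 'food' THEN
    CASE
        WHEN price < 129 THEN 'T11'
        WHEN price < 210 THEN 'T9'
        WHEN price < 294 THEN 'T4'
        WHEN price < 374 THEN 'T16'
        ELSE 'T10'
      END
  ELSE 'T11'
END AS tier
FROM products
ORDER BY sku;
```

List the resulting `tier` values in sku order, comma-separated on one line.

T11, T11, T16, T11, T11, T4, T11, T11, T11, T11, T11

sku=K10: category='garden' → outer ELSE → T11
sku=K15: category='toys' → outer ELSE → T11
sku=K17: category='food' → inner[price < 374] → T16
sku=K23: category='tools' → outer ELSE → T11
sku=K40: category='books' → outer ELSE → T11
sku=K51: category='food' → inner[price < 294] → T4
sku=K64: category='toys' → outer ELSE → T11
sku=K68: category='books' → outer ELSE → T11
sku=K80: category='auto' → outer ELSE → T11
sku=K88: category='books' → outer ELSE → T11
sku=K93: category='books' → outer ELSE → T11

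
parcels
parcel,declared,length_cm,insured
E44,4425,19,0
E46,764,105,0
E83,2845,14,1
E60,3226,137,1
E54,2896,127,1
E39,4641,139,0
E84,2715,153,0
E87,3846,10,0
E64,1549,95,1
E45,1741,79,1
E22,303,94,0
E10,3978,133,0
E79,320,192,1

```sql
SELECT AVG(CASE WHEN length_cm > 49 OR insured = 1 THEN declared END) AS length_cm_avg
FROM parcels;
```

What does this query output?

parcel=E44: ✗
parcel=E46: ✓ → 764
parcel=E83: ✓ → 2845
parcel=E60: ✓ → 3226
parcel=E54: ✓ → 2896
parcel=E39: ✓ → 4641
parcel=E84: ✓ → 2715
parcel=E87: ✗
parcel=E64: ✓ → 1549
parcel=E45: ✓ → 1741
parcel=E22: ✓ → 303
parcel=E10: ✓ → 3978
parcel=E79: ✓ → 320
length_cm_avg = (764 + 2845 + 3226 + 2896 + 4641 + 2715 + 1549 + 1741 + 303 + 3978 + 320) / 11 = 2270.7272727273

2270.7272727273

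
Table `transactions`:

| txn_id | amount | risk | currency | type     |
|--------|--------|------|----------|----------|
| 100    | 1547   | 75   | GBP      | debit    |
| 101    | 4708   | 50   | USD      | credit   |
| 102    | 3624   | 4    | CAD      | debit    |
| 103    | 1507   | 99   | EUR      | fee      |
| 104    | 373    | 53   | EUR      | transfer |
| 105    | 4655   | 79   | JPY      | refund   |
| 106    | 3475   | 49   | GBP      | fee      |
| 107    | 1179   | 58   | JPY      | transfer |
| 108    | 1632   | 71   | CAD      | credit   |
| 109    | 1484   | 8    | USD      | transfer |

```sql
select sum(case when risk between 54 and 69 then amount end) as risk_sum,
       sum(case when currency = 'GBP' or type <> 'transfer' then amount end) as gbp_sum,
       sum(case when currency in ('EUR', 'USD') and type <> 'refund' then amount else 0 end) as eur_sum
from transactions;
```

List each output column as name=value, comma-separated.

risk_sum=1179, gbp_sum=21148, eur_sum=8072

[risk_sum: risk between 54 and 69]
txn_id=100: ✗
txn_id=101: ✗
txn_id=102: ✗
txn_id=103: ✗
txn_id=104: ✗
txn_id=105: ✗
txn_id=106: ✗
txn_id=107: ✓ → 1179
txn_id=108: ✗
txn_id=109: ✗
risk_sum = 1179
—
[gbp_sum: currency = 'GBP' or type <> 'transfer']
txn_id=100: ✓ → 1547
txn_id=101: ✓ → 4708
txn_id=102: ✓ → 3624
txn_id=103: ✓ → 1507
txn_id=104: ✗
txn_id=105: ✓ → 4655
txn_id=106: ✓ → 3475
txn_id=107: ✗
txn_id=108: ✓ → 1632
txn_id=109: ✗
gbp_sum = 1547 + 4708 + 3624 + 1507 + 4655 + 3475 + 1632 = 21148
—
[eur_sum: currency in ('EUR', 'USD') and type <> 'refund']
txn_id=100: ✗
txn_id=101: ✓ → 4708
txn_id=102: ✗
txn_id=103: ✓ → 1507
txn_id=104: ✓ → 373
txn_id=105: ✗
txn_id=106: ✗
txn_id=107: ✗
txn_id=108: ✗
txn_id=109: ✓ → 1484
eur_sum = 4708 + 1507 + 373 + 1484 = 8072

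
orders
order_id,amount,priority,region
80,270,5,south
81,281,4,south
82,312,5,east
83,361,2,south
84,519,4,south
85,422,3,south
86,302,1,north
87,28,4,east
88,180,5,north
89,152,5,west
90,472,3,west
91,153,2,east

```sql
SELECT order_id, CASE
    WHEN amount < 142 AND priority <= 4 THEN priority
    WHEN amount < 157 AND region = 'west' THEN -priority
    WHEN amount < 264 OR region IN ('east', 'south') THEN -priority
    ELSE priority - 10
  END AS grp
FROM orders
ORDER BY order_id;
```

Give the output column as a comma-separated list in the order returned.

-5, -4, -5, -2, -4, -3, -9, 4, -5, -5, -7, -2

order_id=80: amount < 264 OR region IN ('east', 'south') → -5
order_id=81: amount < 264 OR region IN ('east', 'south') → -4
order_id=82: amount < 264 OR region IN ('east', 'south') → -5
order_id=83: amount < 264 OR region IN ('east', 'south') → -2
order_id=84: amount < 264 OR region IN ('east', 'south') → -4
order_id=85: amount < 264 OR region IN ('east', 'south') → -3
order_id=86: ELSE → -9
order_id=87: amount < 142 AND priority <= 4 → 4
order_id=88: amount < 264 OR region IN ('east', 'south') → -5
order_id=89: amount < 157 AND region = 'west' → -5
order_id=90: ELSE → -7
order_id=91: amount < 264 OR region IN ('east', 'south') → -2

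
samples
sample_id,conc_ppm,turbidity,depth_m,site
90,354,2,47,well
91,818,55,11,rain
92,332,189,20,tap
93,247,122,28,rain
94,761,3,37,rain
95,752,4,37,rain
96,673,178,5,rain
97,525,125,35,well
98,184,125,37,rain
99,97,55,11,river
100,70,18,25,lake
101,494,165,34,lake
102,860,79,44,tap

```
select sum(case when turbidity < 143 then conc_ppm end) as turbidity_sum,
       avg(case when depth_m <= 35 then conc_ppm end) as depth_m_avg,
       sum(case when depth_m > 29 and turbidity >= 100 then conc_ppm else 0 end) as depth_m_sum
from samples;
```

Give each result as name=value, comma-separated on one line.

[turbidity_sum: turbidity < 143]
sample_id=90: ✓ → 354
sample_id=91: ✓ → 818
sample_id=92: ✗
sample_id=93: ✓ → 247
sample_id=94: ✓ → 761
sample_id=95: ✓ → 752
sample_id=96: ✗
sample_id=97: ✓ → 525
sample_id=98: ✓ → 184
sample_id=99: ✓ → 97
sample_id=100: ✓ → 70
sample_id=101: ✗
sample_id=102: ✓ → 860
turbidity_sum = 354 + 818 + 247 + 761 + 752 + 525 + 184 + 97 + 70 + 860 = 4668
—
[depth_m_avg: depth_m <= 35]
sample_id=90: ✗
sample_id=91: ✓ → 818
sample_id=92: ✓ → 332
sample_id=93: ✓ → 247
sample_id=94: ✗
sample_id=95: ✗
sample_id=96: ✓ → 673
sample_id=97: ✓ → 525
sample_id=98: ✗
sample_id=99: ✓ → 97
sample_id=100: ✓ → 70
sample_id=101: ✓ → 494
sample_id=102: ✗
depth_m_avg = (818 + 332 + 247 + 673 + 525 + 97 + 70 + 494) / 8 = 407
—
[depth_m_sum: depth_m > 29 and turbidity >= 100]
sample_id=90: ✗
sample_id=91: ✗
sample_id=92: ✗
sample_id=93: ✗
sample_id=94: ✗
sample_id=95: ✗
sample_id=96: ✗
sample_id=97: ✓ → 525
sample_id=98: ✓ → 184
sample_id=99: ✗
sample_id=100: ✗
sample_id=101: ✓ → 494
sample_id=102: ✗
depth_m_sum = 525 + 184 + 494 = 1203

turbidity_sum=4668, depth_m_avg=407, depth_m_sum=1203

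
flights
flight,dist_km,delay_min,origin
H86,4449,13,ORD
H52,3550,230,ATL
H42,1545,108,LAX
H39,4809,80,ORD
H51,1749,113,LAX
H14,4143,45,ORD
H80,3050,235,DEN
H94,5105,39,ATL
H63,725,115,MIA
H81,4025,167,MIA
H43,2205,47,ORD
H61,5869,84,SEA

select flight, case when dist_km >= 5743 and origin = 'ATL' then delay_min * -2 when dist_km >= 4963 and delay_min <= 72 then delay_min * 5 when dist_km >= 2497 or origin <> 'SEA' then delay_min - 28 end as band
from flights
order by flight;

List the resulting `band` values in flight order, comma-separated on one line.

17, 52, 80, 19, 85, 202, 56, 87, 207, 139, -15, 195

flight=H14: dist_km >= 2497 or origin <> 'SEA' → 17
flight=H39: dist_km >= 2497 or origin <> 'SEA' → 52
flight=H42: dist_km >= 2497 or origin <> 'SEA' → 80
flight=H43: dist_km >= 2497 or origin <> 'SEA' → 19
flight=H51: dist_km >= 2497 or origin <> 'SEA' → 85
flight=H52: dist_km >= 2497 or origin <> 'SEA' → 202
flight=H61: dist_km >= 2497 or origin <> 'SEA' → 56
flight=H63: dist_km >= 2497 or origin <> 'SEA' → 87
flight=H80: dist_km >= 2497 or origin <> 'SEA' → 207
flight=H81: dist_km >= 2497 or origin <> 'SEA' → 139
flight=H86: dist_km >= 2497 or origin <> 'SEA' → -15
flight=H94: dist_km >= 4963 and delay_min <= 72 → 195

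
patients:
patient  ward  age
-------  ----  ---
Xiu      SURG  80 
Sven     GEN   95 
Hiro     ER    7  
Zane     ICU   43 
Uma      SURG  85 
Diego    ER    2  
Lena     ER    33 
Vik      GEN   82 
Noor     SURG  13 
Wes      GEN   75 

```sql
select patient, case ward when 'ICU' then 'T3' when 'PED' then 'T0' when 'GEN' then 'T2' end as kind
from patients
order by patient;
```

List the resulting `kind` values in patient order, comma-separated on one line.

NULL, NULL, NULL, NULL, T2, NULL, T2, T2, NULL, T3

patient=Diego: (no match → NULL) → NULL
patient=Hiro: (no match → NULL) → NULL
patient=Lena: (no match → NULL) → NULL
patient=Noor: (no match → NULL) → NULL
patient=Sven: ward='GEN' → T2
patient=Uma: (no match → NULL) → NULL
patient=Vik: ward='GEN' → T2
patient=Wes: ward='GEN' → T2
patient=Xiu: (no match → NULL) → NULL
patient=Zane: ward='ICU' → T3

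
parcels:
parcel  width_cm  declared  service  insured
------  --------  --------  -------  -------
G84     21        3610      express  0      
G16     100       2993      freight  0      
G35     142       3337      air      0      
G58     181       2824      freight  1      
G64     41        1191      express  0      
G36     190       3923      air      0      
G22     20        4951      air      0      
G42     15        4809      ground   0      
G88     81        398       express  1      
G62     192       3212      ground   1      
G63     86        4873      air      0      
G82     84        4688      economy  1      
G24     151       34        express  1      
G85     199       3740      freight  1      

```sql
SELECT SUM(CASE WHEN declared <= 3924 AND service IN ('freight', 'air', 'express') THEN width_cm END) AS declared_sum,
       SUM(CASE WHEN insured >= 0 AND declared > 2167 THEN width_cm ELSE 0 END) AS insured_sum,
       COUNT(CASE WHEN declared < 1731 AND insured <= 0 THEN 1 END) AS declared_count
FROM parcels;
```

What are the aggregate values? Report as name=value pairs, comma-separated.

declared_sum=1106, insured_sum=1230, declared_count=1

[declared_sum: declared <= 3924 AND service IN ('freight', 'air', 'express')]
parcel=G84: ✓ → 21
parcel=G16: ✓ → 100
parcel=G35: ✓ → 142
parcel=G58: ✓ → 181
parcel=G64: ✓ → 41
parcel=G36: ✓ → 190
parcel=G22: ✗
parcel=G42: ✗
parcel=G88: ✓ → 81
parcel=G62: ✗
parcel=G63: ✗
parcel=G82: ✗
parcel=G24: ✓ → 151
parcel=G85: ✓ → 199
declared_sum = 21 + 100 + 142 + 181 + 41 + 190 + 81 + 151 + 199 = 1106
—
[insured_sum: insured >= 0 AND declared > 2167]
parcel=G84: ✓ → 21
parcel=G16: ✓ → 100
parcel=G35: ✓ → 142
parcel=G58: ✓ → 181
parcel=G64: ✗
parcel=G36: ✓ → 190
parcel=G22: ✓ → 20
parcel=G42: ✓ → 15
parcel=G88: ✗
parcel=G62: ✓ → 192
parcel=G63: ✓ → 86
parcel=G82: ✓ → 84
parcel=G24: ✗
parcel=G85: ✓ → 199
insured_sum = 21 + 100 + 142 + 181 + 190 + 20 + 15 + 192 + 86 + 84 + 199 = 1230
—
[declared_count: declared < 1731 AND insured <= 0]
parcel=G84: ✗
parcel=G16: ✗
parcel=G35: ✗
parcel=G58: ✗
parcel=G64: ✓ → 1
parcel=G36: ✗
parcel=G22: ✗
parcel=G42: ✗
parcel=G88: ✗
parcel=G62: ✗
parcel=G63: ✗
parcel=G82: ✗
parcel=G24: ✗
parcel=G85: ✗
declared_count = COUNT(1) = 1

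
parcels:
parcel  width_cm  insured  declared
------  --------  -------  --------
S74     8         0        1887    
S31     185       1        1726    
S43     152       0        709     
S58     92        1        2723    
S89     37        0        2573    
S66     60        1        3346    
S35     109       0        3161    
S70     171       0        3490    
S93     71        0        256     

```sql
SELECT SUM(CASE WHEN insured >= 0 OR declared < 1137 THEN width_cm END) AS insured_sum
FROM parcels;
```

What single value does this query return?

parcel=S74: ✓ → 8
parcel=S31: ✓ → 185
parcel=S43: ✓ → 152
parcel=S58: ✓ → 92
parcel=S89: ✓ → 37
parcel=S66: ✓ → 60
parcel=S35: ✓ → 109
parcel=S70: ✓ → 171
parcel=S93: ✓ → 71
insured_sum = 8 + 185 + 152 + 92 + 37 + 60 + 109 + 171 + 71 = 885

885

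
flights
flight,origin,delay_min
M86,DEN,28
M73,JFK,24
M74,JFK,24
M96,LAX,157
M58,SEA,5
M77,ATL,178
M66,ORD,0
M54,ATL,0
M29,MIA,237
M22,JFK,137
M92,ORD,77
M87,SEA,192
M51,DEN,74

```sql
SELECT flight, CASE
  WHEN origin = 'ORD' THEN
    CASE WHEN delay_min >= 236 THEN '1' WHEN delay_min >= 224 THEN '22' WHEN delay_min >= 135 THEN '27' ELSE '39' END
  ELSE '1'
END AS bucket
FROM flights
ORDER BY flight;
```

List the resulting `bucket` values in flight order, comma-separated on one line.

1, 1, 1, 1, 1, 39, 1, 1, 1, 1, 1, 39, 1

flight=M22: origin='JFK' → outer ELSE → 1
flight=M29: origin='MIA' → outer ELSE → 1
flight=M51: origin='DEN' → outer ELSE → 1
flight=M54: origin='ATL' → outer ELSE → 1
flight=M58: origin='SEA' → outer ELSE → 1
flight=M66: origin='ORD' → inner[ELSE] → 39
flight=M73: origin='JFK' → outer ELSE → 1
flight=M74: origin='JFK' → outer ELSE → 1
flight=M77: origin='ATL' → outer ELSE → 1
flight=M86: origin='DEN' → outer ELSE → 1
flight=M87: origin='SEA' → outer ELSE → 1
flight=M92: origin='ORD' → inner[ELSE] → 39
flight=M96: origin='LAX' → outer ELSE → 1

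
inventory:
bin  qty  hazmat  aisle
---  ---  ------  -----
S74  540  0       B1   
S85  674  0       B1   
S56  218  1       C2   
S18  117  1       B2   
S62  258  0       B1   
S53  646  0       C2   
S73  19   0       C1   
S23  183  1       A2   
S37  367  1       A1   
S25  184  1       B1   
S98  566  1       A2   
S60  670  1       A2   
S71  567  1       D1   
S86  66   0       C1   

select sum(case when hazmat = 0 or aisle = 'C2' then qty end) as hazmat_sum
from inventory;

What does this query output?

2421

bin=S74: ✓ → 540
bin=S85: ✓ → 674
bin=S56: ✓ → 218
bin=S18: ✗
bin=S62: ✓ → 258
bin=S53: ✓ → 646
bin=S73: ✓ → 19
bin=S23: ✗
bin=S37: ✗
bin=S25: ✗
bin=S98: ✗
bin=S60: ✗
bin=S71: ✗
bin=S86: ✓ → 66
hazmat_sum = 540 + 674 + 218 + 258 + 646 + 19 + 66 = 2421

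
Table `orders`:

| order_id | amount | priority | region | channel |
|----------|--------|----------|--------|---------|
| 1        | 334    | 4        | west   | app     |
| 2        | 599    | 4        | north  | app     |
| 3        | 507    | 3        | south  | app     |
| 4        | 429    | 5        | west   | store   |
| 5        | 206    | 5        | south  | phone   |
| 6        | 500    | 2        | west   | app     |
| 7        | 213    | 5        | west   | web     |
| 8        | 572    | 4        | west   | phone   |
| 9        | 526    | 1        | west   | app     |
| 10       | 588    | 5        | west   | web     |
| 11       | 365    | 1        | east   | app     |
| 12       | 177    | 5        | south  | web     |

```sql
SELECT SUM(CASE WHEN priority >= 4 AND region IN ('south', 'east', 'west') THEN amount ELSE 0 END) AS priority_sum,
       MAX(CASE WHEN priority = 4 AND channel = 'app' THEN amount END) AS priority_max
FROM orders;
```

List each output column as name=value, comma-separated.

priority_sum=2519, priority_max=599

[priority_sum: priority >= 4 AND region IN ('south', 'east', 'west')]
order_id=1: ✓ → 334
order_id=2: ✗
order_id=3: ✗
order_id=4: ✓ → 429
order_id=5: ✓ → 206
order_id=6: ✗
order_id=7: ✓ → 213
order_id=8: ✓ → 572
order_id=9: ✗
order_id=10: ✓ → 588
order_id=11: ✗
order_id=12: ✓ → 177
priority_sum = 334 + 429 + 206 + 213 + 572 + 588 + 177 = 2519
—
[priority_max: priority = 4 AND channel = 'app']
order_id=1: ✓ → 334
order_id=2: ✓ → 599
order_id=3: ✗
order_id=4: ✗
order_id=5: ✗
order_id=6: ✗
order_id=7: ✗
order_id=8: ✗
order_id=9: ✗
order_id=10: ✗
order_id=11: ✗
order_id=12: ✗
priority_max = MAX(334, 599) = 599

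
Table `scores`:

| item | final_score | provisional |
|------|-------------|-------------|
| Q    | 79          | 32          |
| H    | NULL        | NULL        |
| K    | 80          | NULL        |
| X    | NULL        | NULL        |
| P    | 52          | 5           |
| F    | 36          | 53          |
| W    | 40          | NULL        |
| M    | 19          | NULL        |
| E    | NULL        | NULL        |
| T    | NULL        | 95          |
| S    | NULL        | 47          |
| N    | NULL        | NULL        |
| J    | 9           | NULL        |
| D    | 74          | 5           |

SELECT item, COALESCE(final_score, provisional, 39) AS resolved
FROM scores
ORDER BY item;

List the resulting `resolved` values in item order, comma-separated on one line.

74, 39, 36, 39, 9, 80, 19, 39, 52, 79, 47, 95, 40, 39

item=D: final_score=74 → 74
item=E: final_score=NULL, provisional=NULL, → literal 39 → 39
item=F: final_score=36 → 36
item=H: final_score=NULL, provisional=NULL, → literal 39 → 39
item=J: final_score=9 → 9
item=K: final_score=80 → 80
item=M: final_score=19 → 19
item=N: final_score=NULL, provisional=NULL, → literal 39 → 39
item=P: final_score=52 → 52
item=Q: final_score=79 → 79
item=S: final_score=NULL, provisional=47 → 47
item=T: final_score=NULL, provisional=95 → 95
item=W: final_score=40 → 40
item=X: final_score=NULL, provisional=NULL, → literal 39 → 39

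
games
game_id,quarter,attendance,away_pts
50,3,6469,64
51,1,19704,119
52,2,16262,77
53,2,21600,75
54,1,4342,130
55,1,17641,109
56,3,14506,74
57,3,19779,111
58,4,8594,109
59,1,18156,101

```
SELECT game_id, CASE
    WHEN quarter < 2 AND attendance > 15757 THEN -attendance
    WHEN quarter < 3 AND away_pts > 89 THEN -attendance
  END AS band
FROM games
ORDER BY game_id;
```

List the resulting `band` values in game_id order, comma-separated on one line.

game_id=50: (no match → NULL) → NULL
game_id=51: quarter < 2 AND attendance > 15757 → -19704
game_id=52: (no match → NULL) → NULL
game_id=53: (no match → NULL) → NULL
game_id=54: quarter < 3 AND away_pts > 89 → -4342
game_id=55: quarter < 2 AND attendance > 15757 → -17641
game_id=56: (no match → NULL) → NULL
game_id=57: (no match → NULL) → NULL
game_id=58: (no match → NULL) → NULL
game_id=59: quarter < 2 AND attendance > 15757 → -18156

NULL, -19704, NULL, NULL, -4342, -17641, NULL, NULL, NULL, -18156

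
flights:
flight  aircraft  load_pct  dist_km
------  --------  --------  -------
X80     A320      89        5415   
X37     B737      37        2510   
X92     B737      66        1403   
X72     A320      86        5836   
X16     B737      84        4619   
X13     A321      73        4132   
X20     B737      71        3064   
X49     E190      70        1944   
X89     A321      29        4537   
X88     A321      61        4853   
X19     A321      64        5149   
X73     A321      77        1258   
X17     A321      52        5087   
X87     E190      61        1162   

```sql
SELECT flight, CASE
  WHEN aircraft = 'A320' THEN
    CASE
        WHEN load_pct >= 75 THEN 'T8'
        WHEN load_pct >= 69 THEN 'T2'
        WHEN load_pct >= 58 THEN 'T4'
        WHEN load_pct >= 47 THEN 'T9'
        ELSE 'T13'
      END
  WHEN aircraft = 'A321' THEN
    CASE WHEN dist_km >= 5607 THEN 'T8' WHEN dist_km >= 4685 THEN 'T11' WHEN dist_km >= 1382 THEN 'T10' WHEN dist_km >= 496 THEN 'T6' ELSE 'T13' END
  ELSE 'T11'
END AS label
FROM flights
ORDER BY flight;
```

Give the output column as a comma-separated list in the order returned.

T10, T11, T11, T11, T11, T11, T11, T8, T6, T8, T11, T11, T10, T11

flight=X13: aircraft='A321' → inner[dist_km >= 1382] → T10
flight=X16: aircraft='B737' → outer ELSE → T11
flight=X17: aircraft='A321' → inner[dist_km >= 4685] → T11
flight=X19: aircraft='A321' → inner[dist_km >= 4685] → T11
flight=X20: aircraft='B737' → outer ELSE → T11
flight=X37: aircraft='B737' → outer ELSE → T11
flight=X49: aircraft='E190' → outer ELSE → T11
flight=X72: aircraft='A320' → inner[load_pct >= 75] → T8
flight=X73: aircraft='A321' → inner[dist_km >= 496] → T6
flight=X80: aircraft='A320' → inner[load_pct >= 75] → T8
flight=X87: aircraft='E190' → outer ELSE → T11
flight=X88: aircraft='A321' → inner[dist_km >= 4685] → T11
flight=X89: aircraft='A321' → inner[dist_km >= 1382] → T10
flight=X92: aircraft='B737' → outer ELSE → T11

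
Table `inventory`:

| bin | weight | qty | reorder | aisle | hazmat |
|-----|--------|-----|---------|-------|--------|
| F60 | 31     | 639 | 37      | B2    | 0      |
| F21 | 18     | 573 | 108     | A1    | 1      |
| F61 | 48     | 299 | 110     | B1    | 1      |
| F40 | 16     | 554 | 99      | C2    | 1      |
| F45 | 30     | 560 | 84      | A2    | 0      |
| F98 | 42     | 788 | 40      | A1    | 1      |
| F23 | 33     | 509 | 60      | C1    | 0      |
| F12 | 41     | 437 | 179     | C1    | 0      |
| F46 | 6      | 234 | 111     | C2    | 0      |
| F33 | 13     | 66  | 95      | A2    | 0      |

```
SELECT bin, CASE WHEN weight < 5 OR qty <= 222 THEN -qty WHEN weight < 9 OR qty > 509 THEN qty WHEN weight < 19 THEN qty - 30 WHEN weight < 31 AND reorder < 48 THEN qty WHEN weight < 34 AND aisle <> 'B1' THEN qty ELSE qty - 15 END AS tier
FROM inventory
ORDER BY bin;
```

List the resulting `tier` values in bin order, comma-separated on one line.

bin=F12: ELSE → 422
bin=F21: weight < 9 OR qty > 509 → 573
bin=F23: weight < 34 AND aisle <> 'B1' → 509
bin=F33: weight < 5 OR qty <= 222 → -66
bin=F40: weight < 9 OR qty > 509 → 554
bin=F45: weight < 9 OR qty > 509 → 560
bin=F46: weight < 9 OR qty > 509 → 234
bin=F60: weight < 9 OR qty > 509 → 639
bin=F61: ELSE → 284
bin=F98: weight < 9 OR qty > 509 → 788

422, 573, 509, -66, 554, 560, 234, 639, 284, 788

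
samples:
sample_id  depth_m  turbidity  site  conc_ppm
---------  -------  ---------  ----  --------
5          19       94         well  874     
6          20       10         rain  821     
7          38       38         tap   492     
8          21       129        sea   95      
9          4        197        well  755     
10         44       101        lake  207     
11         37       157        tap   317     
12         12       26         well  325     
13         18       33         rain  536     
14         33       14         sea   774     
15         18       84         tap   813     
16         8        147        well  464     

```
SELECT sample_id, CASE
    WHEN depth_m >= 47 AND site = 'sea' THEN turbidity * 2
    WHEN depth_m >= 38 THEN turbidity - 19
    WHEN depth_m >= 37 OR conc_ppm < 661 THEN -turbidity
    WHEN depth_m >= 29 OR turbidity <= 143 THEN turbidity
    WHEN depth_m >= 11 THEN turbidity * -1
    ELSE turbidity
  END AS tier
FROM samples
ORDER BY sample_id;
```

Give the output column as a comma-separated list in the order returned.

94, 10, 19, -129, 197, 82, -157, -26, -33, 14, 84, -147

sample_id=5: depth_m >= 29 OR turbidity <= 143 → 94
sample_id=6: depth_m >= 29 OR turbidity <= 143 → 10
sample_id=7: depth_m >= 38 → 19
sample_id=8: depth_m >= 37 OR conc_ppm < 661 → -129
sample_id=9: ELSE → 197
sample_id=10: depth_m >= 38 → 82
sample_id=11: depth_m >= 37 OR conc_ppm < 661 → -157
sample_id=12: depth_m >= 37 OR conc_ppm < 661 → -26
sample_id=13: depth_m >= 37 OR conc_ppm < 661 → -33
sample_id=14: depth_m >= 29 OR turbidity <= 143 → 14
sample_id=15: depth_m >= 29 OR turbidity <= 143 → 84
sample_id=16: depth_m >= 37 OR conc_ppm < 661 → -147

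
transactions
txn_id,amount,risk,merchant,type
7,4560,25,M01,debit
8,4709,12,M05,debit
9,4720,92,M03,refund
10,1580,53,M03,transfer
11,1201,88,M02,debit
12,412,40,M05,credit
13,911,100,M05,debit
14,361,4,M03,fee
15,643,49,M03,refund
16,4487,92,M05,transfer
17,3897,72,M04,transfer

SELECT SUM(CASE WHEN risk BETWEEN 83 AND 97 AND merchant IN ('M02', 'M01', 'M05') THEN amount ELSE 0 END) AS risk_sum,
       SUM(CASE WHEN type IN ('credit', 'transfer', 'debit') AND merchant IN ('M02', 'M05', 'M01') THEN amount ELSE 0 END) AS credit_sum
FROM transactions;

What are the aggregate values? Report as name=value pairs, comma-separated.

risk_sum=5688, credit_sum=16280

[risk_sum: risk BETWEEN 83 AND 97 AND merchant IN ('M02', 'M01', 'M05')]
txn_id=7: ✗
txn_id=8: ✗
txn_id=9: ✗
txn_id=10: ✗
txn_id=11: ✓ → 1201
txn_id=12: ✗
txn_id=13: ✗
txn_id=14: ✗
txn_id=15: ✗
txn_id=16: ✓ → 4487
txn_id=17: ✗
risk_sum = 1201 + 4487 = 5688
—
[credit_sum: type IN ('credit', 'transfer', 'debit') AND merchant IN ('M02', 'M05', 'M01')]
txn_id=7: ✓ → 4560
txn_id=8: ✓ → 4709
txn_id=9: ✗
txn_id=10: ✗
txn_id=11: ✓ → 1201
txn_id=12: ✓ → 412
txn_id=13: ✓ → 911
txn_id=14: ✗
txn_id=15: ✗
txn_id=16: ✓ → 4487
txn_id=17: ✗
credit_sum = 4560 + 4709 + 1201 + 412 + 911 + 4487 = 16280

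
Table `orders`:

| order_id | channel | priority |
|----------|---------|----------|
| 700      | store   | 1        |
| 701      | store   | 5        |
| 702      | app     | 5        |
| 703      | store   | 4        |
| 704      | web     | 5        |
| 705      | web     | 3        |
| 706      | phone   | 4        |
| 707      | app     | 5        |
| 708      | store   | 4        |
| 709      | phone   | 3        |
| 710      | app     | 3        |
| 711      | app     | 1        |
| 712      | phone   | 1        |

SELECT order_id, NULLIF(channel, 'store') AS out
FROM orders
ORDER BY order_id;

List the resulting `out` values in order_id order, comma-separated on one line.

order_id=700: channel=store vs store: equal → NULL
order_id=701: channel=store vs store: equal → NULL
order_id=702: channel=app vs store: differ → app
order_id=703: channel=store vs store: equal → NULL
order_id=704: channel=web vs store: differ → web
order_id=705: channel=web vs store: differ → web
order_id=706: channel=phone vs store: differ → phone
order_id=707: channel=app vs store: differ → app
order_id=708: channel=store vs store: equal → NULL
order_id=709: channel=phone vs store: differ → phone
order_id=710: channel=app vs store: differ → app
order_id=711: channel=app vs store: differ → app
order_id=712: channel=phone vs store: differ → phone

NULL, NULL, app, NULL, web, web, phone, app, NULL, phone, app, app, phone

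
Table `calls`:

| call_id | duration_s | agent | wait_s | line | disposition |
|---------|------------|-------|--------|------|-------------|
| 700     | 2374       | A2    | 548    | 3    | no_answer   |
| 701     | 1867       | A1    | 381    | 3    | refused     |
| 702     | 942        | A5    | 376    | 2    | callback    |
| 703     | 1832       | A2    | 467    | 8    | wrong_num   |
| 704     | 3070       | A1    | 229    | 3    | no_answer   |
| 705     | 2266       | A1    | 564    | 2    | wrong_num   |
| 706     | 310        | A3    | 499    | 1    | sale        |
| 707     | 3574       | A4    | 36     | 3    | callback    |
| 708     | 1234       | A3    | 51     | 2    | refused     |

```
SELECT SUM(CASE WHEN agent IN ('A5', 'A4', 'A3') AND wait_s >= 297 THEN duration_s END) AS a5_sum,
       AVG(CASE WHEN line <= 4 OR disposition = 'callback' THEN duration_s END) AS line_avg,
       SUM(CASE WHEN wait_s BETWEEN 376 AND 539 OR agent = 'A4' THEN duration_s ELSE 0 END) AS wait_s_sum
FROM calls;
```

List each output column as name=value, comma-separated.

a5_sum=1252, line_avg=1954.625, wait_s_sum=8525

[a5_sum: agent IN ('A5', 'A4', 'A3') AND wait_s >= 297]
call_id=700: ✗
call_id=701: ✗
call_id=702: ✓ → 942
call_id=703: ✗
call_id=704: ✗
call_id=705: ✗
call_id=706: ✓ → 310
call_id=707: ✗
call_id=708: ✗
a5_sum = 942 + 310 = 1252
—
[line_avg: line <= 4 OR disposition = 'callback']
call_id=700: ✓ → 2374
call_id=701: ✓ → 1867
call_id=702: ✓ → 942
call_id=703: ✗
call_id=704: ✓ → 3070
call_id=705: ✓ → 2266
call_id=706: ✓ → 310
call_id=707: ✓ → 3574
call_id=708: ✓ → 1234
line_avg = (2374 + 1867 + 942 + 3070 + 2266 + 310 + 3574 + 1234) / 8 = 1954.625
—
[wait_s_sum: wait_s BETWEEN 376 AND 539 OR agent = 'A4']
call_id=700: ✗
call_id=701: ✓ → 1867
call_id=702: ✓ → 942
call_id=703: ✓ → 1832
call_id=704: ✗
call_id=705: ✗
call_id=706: ✓ → 310
call_id=707: ✓ → 3574
call_id=708: ✗
wait_s_sum = 1867 + 942 + 1832 + 310 + 3574 = 8525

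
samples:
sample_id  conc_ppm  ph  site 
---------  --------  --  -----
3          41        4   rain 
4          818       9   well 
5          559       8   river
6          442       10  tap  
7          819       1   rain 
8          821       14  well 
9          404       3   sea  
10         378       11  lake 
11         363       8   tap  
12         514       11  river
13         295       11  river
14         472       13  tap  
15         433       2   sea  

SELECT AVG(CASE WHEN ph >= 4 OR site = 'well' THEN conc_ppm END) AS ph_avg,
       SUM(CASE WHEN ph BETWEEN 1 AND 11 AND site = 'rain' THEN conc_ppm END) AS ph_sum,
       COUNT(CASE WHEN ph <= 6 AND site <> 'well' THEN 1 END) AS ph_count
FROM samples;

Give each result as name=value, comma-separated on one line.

[ph_avg: ph >= 4 OR site = 'well']
sample_id=3: ✓ → 41
sample_id=4: ✓ → 818
sample_id=5: ✓ → 559
sample_id=6: ✓ → 442
sample_id=7: ✗
sample_id=8: ✓ → 821
sample_id=9: ✗
sample_id=10: ✓ → 378
sample_id=11: ✓ → 363
sample_id=12: ✓ → 514
sample_id=13: ✓ → 295
sample_id=14: ✓ → 472
sample_id=15: ✗
ph_avg = (41 + 818 + 559 + 442 + 821 + 378 + 363 + 514 + 295 + 472) / 10 = 470.3
—
[ph_sum: ph BETWEEN 1 AND 11 AND site = 'rain']
sample_id=3: ✓ → 41
sample_id=4: ✗
sample_id=5: ✗
sample_id=6: ✗
sample_id=7: ✓ → 819
sample_id=8: ✗
sample_id=9: ✗
sample_id=10: ✗
sample_id=11: ✗
sample_id=12: ✗
sample_id=13: ✗
sample_id=14: ✗
sample_id=15: ✗
ph_sum = 41 + 819 = 860
—
[ph_count: ph <= 6 AND site <> 'well']
sample_id=3: ✓ → 1
sample_id=4: ✗
sample_id=5: ✗
sample_id=6: ✗
sample_id=7: ✓ → 1
sample_id=8: ✗
sample_id=9: ✓ → 1
sample_id=10: ✗
sample_id=11: ✗
sample_id=12: ✗
sample_id=13: ✗
sample_id=14: ✗
sample_id=15: ✓ → 1
ph_count = COUNT(1, 1, 1, 1) = 4

ph_avg=470.3, ph_sum=860, ph_count=4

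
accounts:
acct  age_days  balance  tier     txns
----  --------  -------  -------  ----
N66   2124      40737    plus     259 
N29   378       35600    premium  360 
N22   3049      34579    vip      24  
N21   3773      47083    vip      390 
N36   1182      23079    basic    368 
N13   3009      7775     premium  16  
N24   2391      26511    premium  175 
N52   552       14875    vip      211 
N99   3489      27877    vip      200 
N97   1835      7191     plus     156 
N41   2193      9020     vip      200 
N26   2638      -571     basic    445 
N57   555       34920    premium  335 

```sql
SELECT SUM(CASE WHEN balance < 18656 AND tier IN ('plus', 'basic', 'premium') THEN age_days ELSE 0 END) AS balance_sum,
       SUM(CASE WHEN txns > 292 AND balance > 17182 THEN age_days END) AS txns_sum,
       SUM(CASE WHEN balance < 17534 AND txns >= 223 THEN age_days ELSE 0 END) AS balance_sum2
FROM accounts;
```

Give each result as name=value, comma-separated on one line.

balance_sum=7482, txns_sum=5888, balance_sum2=2638

[balance_sum: balance < 18656 AND tier IN ('plus', 'basic', 'premium')]
acct=N66: ✗
acct=N29: ✗
acct=N22: ✗
acct=N21: ✗
acct=N36: ✗
acct=N13: ✓ → 3009
acct=N24: ✗
acct=N52: ✗
acct=N99: ✗
acct=N97: ✓ → 1835
acct=N41: ✗
acct=N26: ✓ → 2638
acct=N57: ✗
balance_sum = 3009 + 1835 + 2638 = 7482
—
[txns_sum: txns > 292 AND balance > 17182]
acct=N66: ✗
acct=N29: ✓ → 378
acct=N22: ✗
acct=N21: ✓ → 3773
acct=N36: ✓ → 1182
acct=N13: ✗
acct=N24: ✗
acct=N52: ✗
acct=N99: ✗
acct=N97: ✗
acct=N41: ✗
acct=N26: ✗
acct=N57: ✓ → 555
txns_sum = 378 + 3773 + 1182 + 555 = 5888
—
[balance_sum2: balance < 17534 AND txns >= 223]
acct=N66: ✗
acct=N29: ✗
acct=N22: ✗
acct=N21: ✗
acct=N36: ✗
acct=N13: ✗
acct=N24: ✗
acct=N52: ✗
acct=N99: ✗
acct=N97: ✗
acct=N41: ✗
acct=N26: ✓ → 2638
acct=N57: ✗
balance_sum2 = 2638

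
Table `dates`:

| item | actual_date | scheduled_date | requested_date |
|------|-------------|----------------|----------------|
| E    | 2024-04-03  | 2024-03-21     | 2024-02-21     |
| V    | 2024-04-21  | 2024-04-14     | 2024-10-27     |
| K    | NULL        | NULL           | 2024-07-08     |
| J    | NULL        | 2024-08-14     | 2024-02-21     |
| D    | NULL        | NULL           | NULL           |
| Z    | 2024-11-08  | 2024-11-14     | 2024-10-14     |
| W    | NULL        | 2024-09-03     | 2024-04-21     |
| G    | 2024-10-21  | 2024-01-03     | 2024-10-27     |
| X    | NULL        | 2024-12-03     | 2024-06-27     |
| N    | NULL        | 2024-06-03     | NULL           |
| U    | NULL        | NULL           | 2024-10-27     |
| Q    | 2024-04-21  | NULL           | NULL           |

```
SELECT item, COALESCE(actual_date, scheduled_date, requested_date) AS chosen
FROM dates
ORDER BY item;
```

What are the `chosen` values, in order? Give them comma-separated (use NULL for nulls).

item=D: actual_date=NULL, scheduled_date=NULL, requested_date=NULL (all NULL) → NULL
item=E: actual_date=2024-04-03 → 2024-04-03
item=G: actual_date=2024-10-21 → 2024-10-21
item=J: actual_date=NULL, scheduled_date=2024-08-14 → 2024-08-14
item=K: actual_date=NULL, scheduled_date=NULL, requested_date=2024-07-08 → 2024-07-08
item=N: actual_date=NULL, scheduled_date=2024-06-03 → 2024-06-03
item=Q: actual_date=2024-04-21 → 2024-04-21
item=U: actual_date=NULL, scheduled_date=NULL, requested_date=2024-10-27 → 2024-10-27
item=V: actual_date=2024-04-21 → 2024-04-21
item=W: actual_date=NULL, scheduled_date=2024-09-03 → 2024-09-03
item=X: actual_date=NULL, scheduled_date=2024-12-03 → 2024-12-03
item=Z: actual_date=2024-11-08 → 2024-11-08

NULL, 2024-04-03, 2024-10-21, 2024-08-14, 2024-07-08, 2024-06-03, 2024-04-21, 2024-10-27, 2024-04-21, 2024-09-03, 2024-12-03, 2024-11-08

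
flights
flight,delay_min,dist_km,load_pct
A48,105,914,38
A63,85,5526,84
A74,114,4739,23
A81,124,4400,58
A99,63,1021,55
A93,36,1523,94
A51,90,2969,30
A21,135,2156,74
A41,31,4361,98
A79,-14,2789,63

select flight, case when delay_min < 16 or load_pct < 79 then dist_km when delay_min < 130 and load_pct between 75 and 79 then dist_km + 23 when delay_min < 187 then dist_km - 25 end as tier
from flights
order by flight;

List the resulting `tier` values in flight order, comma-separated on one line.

flight=A21: delay_min < 16 or load_pct < 79 → 2156
flight=A41: delay_min < 187 → 4336
flight=A48: delay_min < 16 or load_pct < 79 → 914
flight=A51: delay_min < 16 or load_pct < 79 → 2969
flight=A63: delay_min < 187 → 5501
flight=A74: delay_min < 16 or load_pct < 79 → 4739
flight=A79: delay_min < 16 or load_pct < 79 → 2789
flight=A81: delay_min < 16 or load_pct < 79 → 4400
flight=A93: delay_min < 187 → 1498
flight=A99: delay_min < 16 or load_pct < 79 → 1021

2156, 4336, 914, 2969, 5501, 4739, 2789, 4400, 1498, 1021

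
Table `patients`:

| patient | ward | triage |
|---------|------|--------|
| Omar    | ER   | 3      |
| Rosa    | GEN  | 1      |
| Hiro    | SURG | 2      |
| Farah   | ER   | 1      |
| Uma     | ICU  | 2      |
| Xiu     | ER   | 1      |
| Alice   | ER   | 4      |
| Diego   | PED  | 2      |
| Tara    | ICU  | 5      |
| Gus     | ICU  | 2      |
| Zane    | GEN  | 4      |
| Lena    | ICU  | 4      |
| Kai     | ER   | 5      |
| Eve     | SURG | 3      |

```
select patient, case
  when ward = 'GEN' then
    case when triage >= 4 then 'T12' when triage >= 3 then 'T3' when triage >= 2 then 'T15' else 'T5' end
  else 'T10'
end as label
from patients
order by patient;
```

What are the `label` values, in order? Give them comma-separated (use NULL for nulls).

patient=Alice: ward='ER' → outer ELSE → T10
patient=Diego: ward='PED' → outer ELSE → T10
patient=Eve: ward='SURG' → outer ELSE → T10
patient=Farah: ward='ER' → outer ELSE → T10
patient=Gus: ward='ICU' → outer ELSE → T10
patient=Hiro: ward='SURG' → outer ELSE → T10
patient=Kai: ward='ER' → outer ELSE → T10
patient=Lena: ward='ICU' → outer ELSE → T10
patient=Omar: ward='ER' → outer ELSE → T10
patient=Rosa: ward='GEN' → inner[ELSE] → T5
patient=Tara: ward='ICU' → outer ELSE → T10
patient=Uma: ward='ICU' → outer ELSE → T10
patient=Xiu: ward='ER' → outer ELSE → T10
patient=Zane: ward='GEN' → inner[triage >= 4] → T12

T10, T10, T10, T10, T10, T10, T10, T10, T10, T5, T10, T10, T10, T12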